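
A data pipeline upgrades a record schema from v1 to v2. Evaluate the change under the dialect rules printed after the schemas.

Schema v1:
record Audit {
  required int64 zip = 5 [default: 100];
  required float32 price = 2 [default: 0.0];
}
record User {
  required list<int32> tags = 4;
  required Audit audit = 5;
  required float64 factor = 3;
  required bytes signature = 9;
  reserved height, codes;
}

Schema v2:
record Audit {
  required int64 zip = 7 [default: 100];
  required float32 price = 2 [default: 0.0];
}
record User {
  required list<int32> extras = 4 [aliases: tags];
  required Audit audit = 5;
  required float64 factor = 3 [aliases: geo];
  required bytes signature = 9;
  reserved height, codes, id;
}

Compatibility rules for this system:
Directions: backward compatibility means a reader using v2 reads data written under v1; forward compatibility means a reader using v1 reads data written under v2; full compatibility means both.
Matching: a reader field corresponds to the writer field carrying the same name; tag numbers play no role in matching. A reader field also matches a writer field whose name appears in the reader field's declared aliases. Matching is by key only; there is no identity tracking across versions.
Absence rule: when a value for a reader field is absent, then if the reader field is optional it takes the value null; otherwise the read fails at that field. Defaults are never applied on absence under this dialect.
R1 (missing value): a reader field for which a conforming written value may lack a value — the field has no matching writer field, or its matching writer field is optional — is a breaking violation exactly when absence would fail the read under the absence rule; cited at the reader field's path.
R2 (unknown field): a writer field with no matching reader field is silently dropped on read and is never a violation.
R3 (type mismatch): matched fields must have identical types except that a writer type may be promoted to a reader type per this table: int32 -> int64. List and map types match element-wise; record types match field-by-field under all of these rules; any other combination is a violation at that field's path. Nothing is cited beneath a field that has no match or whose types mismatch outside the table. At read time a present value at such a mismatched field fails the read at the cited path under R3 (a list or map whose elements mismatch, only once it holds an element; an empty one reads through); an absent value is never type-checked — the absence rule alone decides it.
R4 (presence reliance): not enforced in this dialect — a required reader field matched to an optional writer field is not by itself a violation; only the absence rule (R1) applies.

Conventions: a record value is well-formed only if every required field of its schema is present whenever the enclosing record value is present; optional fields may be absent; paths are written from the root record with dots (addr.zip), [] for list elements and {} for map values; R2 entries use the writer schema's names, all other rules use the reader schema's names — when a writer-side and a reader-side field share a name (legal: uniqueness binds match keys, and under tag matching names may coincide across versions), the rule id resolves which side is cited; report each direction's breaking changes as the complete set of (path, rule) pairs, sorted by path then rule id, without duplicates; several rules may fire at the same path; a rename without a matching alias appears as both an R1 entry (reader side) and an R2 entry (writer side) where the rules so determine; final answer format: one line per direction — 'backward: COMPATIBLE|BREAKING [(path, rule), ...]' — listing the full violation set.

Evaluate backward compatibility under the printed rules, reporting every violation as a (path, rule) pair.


backward: COMPATIBLE []

each type pair in User: writer, then reader
checking backward for User: reader v2 against writer v1:
  writer required, list<int32> -> list<int32>: reader extras maps from writer tags
  writer required, Audit -> Audit: reader audit maps from writer audit
  writer required, float64 -> float64: reader factor maps from writer factor
  writer required, bytes -> bytes: reader signature maps from writer signature
  writer required, int64 -> int64: reader audit.zip maps from writer audit.zip
  writer required, float32 -> float32: reader audit.price maps from writer audit.price
  nothing fires on User: backward is COMPATIBLE
diffs on User not affecting the asked answer:
  field zip in record Audit: tag 5 changed to 7 -> triggers nothing under User's printed rules — same verdict
  renamed field tags to extras in record User (alias tags declared on the renamed field) -> its effect on User is confined to the forward direction, not asked


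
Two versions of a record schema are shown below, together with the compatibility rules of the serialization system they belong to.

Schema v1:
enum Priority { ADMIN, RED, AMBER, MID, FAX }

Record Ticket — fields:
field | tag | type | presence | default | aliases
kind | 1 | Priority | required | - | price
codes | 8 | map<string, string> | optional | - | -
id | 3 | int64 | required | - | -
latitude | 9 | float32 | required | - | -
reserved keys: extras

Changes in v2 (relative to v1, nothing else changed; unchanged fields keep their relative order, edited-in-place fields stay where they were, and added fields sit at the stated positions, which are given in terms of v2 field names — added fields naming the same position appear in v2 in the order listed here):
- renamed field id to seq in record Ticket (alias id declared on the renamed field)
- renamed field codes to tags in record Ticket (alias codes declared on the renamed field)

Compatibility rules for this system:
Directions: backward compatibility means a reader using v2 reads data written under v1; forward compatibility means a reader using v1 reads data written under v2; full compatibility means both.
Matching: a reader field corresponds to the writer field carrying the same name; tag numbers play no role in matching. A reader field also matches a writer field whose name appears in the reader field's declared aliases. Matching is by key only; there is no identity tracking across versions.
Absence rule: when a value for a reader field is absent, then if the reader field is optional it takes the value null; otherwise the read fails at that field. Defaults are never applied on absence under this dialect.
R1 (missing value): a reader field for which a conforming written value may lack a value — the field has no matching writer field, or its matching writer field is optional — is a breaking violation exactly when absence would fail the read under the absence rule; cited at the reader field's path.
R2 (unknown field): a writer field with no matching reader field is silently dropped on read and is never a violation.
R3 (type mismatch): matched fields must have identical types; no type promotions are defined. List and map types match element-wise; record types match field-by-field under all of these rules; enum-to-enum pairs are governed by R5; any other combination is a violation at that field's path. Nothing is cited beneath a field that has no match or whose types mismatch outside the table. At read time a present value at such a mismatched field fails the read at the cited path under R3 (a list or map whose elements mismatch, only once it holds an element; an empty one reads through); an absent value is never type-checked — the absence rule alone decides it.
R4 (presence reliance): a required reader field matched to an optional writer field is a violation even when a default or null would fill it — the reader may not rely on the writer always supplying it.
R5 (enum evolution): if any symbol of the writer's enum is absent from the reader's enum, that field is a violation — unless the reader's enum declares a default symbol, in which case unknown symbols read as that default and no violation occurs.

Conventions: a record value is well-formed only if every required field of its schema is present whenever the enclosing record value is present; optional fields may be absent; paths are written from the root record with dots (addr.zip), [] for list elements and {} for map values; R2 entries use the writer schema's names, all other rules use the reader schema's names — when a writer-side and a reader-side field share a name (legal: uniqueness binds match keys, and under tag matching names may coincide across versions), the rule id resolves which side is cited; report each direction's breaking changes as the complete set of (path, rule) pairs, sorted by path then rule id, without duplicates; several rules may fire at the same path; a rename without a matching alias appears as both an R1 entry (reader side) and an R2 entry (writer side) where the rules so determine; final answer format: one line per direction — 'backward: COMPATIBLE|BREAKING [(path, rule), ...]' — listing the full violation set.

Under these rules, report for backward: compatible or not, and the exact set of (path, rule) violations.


arrows below run writer -> reader for Ticket
backward on Ticket — v2 reading data written by v1:
  kind: paired with writer kind (Priority -> Priority; writer required)
  tags: paired with writer codes (map<string, string> -> map<string, string>; writer optional)
  seq: paired with writer id (int64 -> int64; writer required)
  latitude: paired with writer latitude (float32 -> float32; writer required)
  => no violations; backward on Ticket: COMPATIBLE
the rest of the Ticket diff is inert for this question:
  renamed field id to seq in record Ticket (alias id declared on the renamed field) -> fires only in the forward direction of Ticket, which is not asked here
  renamed field codes to tags in record Ticket (alias codes declared on the renamed field) -> inert for the asked Ticket verdict: nothing fires

backward: COMPATIBLE []


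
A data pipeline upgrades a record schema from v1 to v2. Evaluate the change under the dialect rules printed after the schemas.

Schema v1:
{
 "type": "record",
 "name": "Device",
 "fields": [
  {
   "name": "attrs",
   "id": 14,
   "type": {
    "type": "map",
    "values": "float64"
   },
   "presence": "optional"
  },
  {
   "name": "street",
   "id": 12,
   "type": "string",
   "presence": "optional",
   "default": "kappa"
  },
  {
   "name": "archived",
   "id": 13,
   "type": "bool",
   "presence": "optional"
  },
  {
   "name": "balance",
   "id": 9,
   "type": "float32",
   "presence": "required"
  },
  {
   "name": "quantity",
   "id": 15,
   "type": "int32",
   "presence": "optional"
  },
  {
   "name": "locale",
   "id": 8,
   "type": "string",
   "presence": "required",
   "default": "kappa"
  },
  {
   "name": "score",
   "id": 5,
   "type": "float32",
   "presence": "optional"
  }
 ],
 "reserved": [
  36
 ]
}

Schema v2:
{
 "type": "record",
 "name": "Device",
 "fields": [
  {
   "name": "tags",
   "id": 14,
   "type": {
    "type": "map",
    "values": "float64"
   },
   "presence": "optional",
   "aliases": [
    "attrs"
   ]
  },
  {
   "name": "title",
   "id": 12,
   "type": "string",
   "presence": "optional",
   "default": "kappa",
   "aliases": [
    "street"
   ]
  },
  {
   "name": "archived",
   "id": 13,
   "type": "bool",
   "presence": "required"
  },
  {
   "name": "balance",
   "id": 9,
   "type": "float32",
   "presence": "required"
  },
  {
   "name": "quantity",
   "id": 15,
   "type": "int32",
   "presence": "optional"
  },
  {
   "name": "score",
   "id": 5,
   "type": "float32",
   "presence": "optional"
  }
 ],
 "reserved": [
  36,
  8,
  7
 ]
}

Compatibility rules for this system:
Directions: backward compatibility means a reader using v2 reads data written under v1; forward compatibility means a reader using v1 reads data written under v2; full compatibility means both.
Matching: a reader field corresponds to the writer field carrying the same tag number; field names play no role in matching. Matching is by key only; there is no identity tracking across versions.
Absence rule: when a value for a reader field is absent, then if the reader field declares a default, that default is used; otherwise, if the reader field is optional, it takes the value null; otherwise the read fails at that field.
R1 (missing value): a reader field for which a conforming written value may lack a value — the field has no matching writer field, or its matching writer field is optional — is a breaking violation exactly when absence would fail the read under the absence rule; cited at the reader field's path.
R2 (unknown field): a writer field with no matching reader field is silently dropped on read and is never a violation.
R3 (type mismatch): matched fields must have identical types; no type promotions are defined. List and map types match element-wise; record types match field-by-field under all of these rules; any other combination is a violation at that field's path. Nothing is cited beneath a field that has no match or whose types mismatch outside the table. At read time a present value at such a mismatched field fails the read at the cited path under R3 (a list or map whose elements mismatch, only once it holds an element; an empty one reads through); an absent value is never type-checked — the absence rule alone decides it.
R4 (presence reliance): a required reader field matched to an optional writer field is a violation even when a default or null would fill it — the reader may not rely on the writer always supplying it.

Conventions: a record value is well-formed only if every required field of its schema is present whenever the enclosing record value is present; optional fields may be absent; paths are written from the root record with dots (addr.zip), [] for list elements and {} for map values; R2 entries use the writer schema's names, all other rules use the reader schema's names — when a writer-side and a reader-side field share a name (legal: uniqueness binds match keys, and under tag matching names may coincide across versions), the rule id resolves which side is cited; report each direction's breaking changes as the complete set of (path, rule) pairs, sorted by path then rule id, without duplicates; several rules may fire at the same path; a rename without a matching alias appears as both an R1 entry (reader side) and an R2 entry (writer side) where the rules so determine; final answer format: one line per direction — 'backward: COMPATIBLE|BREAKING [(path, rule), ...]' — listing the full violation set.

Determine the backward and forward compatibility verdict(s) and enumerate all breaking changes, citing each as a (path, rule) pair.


the writer's type comes first in each Device pair
backward for Device (reader v2, writer v1):
  tags <- attrs (map<string, float64> -> map<string, float64>, writer optional)
  title <- street (string -> string, writer optional)
  archived <- archived (bool -> bool, writer optional)
  balance <- balance (float32 -> float32, writer required)
  quantity <- quantity (int32 -> int32, writer optional)
  score <- score (float32 -> float32, writer optional)
  leftover writer field: locale
  breaking: (archived, R1)
  breaking: (archived, R4)
  => backward verdict for Device: BREAKING, 2 violation(s)
forward for Device (reader v1, writer v2):
  attrs <- tags (map<string, float64> -> map<string, float64>, writer optional)
  street <- title (string -> string, writer optional)
  archived <- archived (bool -> bool, writer required)
  balance <- balance (float32 -> float32, writer required)
  quantity <- quantity (int32 -> int32, writer optional)
  no writer field matches reader locale
  score <- score (float32 -> float32, writer optional)
  => forward verdict for Device: COMPATIBLE, no violations

backward: BREAKING [(archived, R1), (archived, R4)]; forward: COMPATIBLE []


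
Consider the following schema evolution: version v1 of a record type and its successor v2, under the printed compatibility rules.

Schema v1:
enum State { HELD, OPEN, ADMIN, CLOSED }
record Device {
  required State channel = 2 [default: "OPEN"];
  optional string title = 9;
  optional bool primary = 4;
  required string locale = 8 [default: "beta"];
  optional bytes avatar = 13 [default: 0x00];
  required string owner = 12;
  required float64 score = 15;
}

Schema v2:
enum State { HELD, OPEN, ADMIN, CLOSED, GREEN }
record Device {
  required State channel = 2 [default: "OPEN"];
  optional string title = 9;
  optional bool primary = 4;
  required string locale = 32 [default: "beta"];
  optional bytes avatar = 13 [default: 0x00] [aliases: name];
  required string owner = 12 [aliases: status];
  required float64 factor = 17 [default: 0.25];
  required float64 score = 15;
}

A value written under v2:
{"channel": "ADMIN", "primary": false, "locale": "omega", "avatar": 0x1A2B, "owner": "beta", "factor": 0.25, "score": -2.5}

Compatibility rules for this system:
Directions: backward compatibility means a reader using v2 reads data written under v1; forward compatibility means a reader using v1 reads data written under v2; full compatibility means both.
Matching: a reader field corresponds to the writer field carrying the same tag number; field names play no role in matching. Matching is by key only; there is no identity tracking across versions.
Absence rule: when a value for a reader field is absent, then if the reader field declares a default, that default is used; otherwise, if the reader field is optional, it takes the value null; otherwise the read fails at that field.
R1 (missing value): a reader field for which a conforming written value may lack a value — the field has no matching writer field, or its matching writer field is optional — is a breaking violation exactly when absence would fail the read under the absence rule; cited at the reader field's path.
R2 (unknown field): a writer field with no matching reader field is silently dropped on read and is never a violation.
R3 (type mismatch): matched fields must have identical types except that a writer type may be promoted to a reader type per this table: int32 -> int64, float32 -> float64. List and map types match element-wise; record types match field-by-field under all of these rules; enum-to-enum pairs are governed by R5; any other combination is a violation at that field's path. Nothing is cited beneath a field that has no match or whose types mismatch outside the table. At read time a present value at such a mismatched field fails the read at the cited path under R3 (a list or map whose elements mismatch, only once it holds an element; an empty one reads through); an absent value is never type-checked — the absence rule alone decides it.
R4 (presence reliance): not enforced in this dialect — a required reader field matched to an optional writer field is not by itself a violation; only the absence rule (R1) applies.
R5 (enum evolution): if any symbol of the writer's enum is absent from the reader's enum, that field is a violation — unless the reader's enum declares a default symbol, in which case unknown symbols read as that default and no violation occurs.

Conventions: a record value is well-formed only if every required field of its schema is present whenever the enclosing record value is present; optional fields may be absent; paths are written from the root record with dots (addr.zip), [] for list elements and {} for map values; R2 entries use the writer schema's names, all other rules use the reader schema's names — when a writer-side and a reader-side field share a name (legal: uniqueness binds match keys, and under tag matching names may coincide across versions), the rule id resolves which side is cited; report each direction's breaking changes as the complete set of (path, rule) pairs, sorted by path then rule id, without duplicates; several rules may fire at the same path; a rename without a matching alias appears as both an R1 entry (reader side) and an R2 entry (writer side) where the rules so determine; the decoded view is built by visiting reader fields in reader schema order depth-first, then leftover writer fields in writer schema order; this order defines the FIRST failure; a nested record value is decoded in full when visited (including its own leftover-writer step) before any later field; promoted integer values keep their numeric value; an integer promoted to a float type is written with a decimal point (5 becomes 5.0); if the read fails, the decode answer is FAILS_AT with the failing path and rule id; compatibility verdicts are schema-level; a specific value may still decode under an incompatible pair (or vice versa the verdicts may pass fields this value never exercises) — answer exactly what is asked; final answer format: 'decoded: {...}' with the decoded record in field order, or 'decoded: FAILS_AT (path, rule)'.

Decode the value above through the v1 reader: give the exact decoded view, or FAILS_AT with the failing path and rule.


decoded: {"channel": "ADMIN", "title": null, "primary": false, "locale": "beta", "avatar": 0x1A2B, "owner": "beta", "score": -2.5}

in Device below, arrows point writer -> reader
decoding the Device value with the v1 reader:
  channel := "ADMIN"
  title := null (not supplied -> null)
  primary := false
  locale := "beta" (no value, default fills)
  avatar := 0x1A2B
  owner := "beta"
  score := -2.5
  writer locale: unmatched, discarded
  writer factor: unmatched, discarded
  => decoded: {"channel": "ADMIN", "title": null, "primary": false, "locale": "beta", "avatar": 0x1A2B, "owner": "beta", "score": -2.5}
diffs on Device not affecting the asked answer:
  added field factor to record Device: required float64, tag 17, default 0.25 (in v2 it sits immediately before score) -> inert under this dialect — no rule fires on Device and the result does not move
  enum State (field channel in record Device): symbol GREEN added -> matters for Device compatibility verdicts, not for this value's decode


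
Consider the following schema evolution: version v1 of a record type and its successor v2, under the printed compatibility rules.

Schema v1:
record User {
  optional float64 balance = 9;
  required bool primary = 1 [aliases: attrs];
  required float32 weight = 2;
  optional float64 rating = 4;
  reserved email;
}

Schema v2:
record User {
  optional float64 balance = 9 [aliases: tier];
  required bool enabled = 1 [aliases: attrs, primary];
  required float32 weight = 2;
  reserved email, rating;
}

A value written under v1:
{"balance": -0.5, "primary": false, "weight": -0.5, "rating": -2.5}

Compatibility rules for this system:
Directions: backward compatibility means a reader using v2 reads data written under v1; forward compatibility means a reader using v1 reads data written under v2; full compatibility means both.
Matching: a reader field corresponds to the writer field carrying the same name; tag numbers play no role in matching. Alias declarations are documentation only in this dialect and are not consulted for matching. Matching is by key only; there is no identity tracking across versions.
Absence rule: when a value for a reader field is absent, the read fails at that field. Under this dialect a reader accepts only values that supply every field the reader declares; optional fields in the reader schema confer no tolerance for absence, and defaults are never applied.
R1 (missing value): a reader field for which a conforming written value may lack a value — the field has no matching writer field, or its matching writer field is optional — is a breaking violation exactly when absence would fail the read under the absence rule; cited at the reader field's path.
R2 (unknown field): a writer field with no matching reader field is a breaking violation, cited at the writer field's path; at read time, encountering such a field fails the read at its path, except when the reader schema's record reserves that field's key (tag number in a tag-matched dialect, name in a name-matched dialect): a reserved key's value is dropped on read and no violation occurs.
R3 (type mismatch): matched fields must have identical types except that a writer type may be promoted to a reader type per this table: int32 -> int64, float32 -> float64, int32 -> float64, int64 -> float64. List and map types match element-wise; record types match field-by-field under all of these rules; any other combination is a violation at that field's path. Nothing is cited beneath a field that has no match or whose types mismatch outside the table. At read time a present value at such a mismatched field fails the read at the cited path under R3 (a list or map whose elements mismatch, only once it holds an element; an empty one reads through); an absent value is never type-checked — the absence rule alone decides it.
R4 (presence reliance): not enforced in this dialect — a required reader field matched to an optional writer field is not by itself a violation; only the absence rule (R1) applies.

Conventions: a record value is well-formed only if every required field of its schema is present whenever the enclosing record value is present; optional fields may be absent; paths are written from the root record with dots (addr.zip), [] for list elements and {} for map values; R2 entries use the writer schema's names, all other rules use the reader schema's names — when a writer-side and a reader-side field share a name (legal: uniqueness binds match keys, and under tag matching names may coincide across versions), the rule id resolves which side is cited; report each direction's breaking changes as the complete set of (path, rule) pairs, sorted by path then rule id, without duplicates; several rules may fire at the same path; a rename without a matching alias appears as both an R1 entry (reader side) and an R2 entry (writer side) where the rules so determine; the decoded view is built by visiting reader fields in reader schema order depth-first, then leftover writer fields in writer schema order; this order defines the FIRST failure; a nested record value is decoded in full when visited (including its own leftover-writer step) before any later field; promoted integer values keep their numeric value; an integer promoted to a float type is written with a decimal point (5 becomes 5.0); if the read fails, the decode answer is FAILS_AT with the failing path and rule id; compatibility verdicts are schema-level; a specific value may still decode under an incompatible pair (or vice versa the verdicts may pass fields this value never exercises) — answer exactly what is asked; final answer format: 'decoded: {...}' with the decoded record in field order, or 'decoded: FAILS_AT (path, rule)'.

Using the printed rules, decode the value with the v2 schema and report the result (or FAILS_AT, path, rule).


decoded: FAILS_AT (enabled, R1)

in User below, arrows point writer -> reader
decoding the User value with the v2 reader:
  balance := -0.5
  read fails at enabled under R1 (no fill)
  => FAILS_AT (enabled, R1)
ruling out the remaining User differences:
  removed field rating from record User (its key "rating" joins the reserved list) -> shifts the User verdicts, not this decode


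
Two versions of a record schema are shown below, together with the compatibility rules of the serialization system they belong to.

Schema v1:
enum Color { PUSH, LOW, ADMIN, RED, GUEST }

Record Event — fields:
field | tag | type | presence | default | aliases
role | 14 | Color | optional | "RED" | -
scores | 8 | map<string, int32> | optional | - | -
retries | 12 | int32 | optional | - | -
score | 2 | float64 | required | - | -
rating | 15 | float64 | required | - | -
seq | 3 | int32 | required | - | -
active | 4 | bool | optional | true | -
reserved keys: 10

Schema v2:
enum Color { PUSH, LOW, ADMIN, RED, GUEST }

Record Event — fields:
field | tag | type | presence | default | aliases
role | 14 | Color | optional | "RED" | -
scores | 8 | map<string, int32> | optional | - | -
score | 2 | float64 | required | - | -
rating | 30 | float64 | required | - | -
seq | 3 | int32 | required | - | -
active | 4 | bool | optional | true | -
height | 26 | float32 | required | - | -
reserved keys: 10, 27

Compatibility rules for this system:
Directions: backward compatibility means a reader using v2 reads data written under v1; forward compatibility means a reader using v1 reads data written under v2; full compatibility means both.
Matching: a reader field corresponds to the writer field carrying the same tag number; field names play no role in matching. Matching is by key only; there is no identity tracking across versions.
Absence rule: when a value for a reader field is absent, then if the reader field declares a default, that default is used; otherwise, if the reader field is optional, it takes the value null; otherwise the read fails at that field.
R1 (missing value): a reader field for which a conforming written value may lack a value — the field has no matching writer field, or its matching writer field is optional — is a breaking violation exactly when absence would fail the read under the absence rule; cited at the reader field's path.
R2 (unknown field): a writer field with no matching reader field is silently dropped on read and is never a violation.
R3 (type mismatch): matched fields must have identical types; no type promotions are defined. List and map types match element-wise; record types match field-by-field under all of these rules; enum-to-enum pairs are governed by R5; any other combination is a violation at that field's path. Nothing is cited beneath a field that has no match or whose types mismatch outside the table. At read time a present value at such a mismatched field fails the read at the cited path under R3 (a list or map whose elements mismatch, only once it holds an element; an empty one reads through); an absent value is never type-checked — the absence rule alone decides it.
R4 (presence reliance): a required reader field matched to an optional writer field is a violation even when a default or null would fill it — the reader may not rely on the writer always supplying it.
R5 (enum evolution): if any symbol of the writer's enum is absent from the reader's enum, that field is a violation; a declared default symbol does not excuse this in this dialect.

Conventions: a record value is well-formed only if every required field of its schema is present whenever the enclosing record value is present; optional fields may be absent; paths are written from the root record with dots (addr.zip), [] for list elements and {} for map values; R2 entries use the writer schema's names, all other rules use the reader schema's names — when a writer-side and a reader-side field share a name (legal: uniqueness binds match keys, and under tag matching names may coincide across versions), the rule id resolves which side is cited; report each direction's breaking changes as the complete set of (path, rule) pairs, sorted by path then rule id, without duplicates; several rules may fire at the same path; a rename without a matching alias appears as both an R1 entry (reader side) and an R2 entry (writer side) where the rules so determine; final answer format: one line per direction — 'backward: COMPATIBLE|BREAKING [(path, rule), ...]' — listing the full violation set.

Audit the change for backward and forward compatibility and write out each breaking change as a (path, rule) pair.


backward: BREAKING [(height, R1), (rating, R1)]; forward: BREAKING [(rating, R1)]

each type pair in Event: writer, then reader
checking backward for Event: reader v2 against writer v1:
  role: paired with writer role (Color -> Color; writer optional)
  scores: paired with writer scores (map<string, int32> -> map<string, int32>; writer optional)
  score: paired with writer score (float64 -> float64; writer required)
  no writer field matches reader rating
  seq: paired with writer seq (int32 -> int32; writer required)
  active: paired with writer active (bool -> bool; writer optional)
  no writer field matches reader height
  retries (writer side), unknown to reader
  rating (writer side), unknown to reader
  violation R1 at height
  violation R1 at rating
  backward on Event therefore BREAKING (2)
checking forward for Event: reader v1 against writer v2:
  role: paired with writer role (Color -> Color; writer optional)
  scores: paired with writer scores (map<string, int32> -> map<string, int32>; writer optional)
  no writer field matches reader retries
  score: paired with writer score (float64 -> float64; writer required)
  no writer field matches reader rating
  seq: paired with writer seq (int32 -> int32; writer required)
  active: paired with writer active (bool -> bool; writer optional)
  rating (writer side), unknown to reader
  height (writer side), unknown to reader
  violation R1 at rating
  forward on Event therefore BREAKING (1)


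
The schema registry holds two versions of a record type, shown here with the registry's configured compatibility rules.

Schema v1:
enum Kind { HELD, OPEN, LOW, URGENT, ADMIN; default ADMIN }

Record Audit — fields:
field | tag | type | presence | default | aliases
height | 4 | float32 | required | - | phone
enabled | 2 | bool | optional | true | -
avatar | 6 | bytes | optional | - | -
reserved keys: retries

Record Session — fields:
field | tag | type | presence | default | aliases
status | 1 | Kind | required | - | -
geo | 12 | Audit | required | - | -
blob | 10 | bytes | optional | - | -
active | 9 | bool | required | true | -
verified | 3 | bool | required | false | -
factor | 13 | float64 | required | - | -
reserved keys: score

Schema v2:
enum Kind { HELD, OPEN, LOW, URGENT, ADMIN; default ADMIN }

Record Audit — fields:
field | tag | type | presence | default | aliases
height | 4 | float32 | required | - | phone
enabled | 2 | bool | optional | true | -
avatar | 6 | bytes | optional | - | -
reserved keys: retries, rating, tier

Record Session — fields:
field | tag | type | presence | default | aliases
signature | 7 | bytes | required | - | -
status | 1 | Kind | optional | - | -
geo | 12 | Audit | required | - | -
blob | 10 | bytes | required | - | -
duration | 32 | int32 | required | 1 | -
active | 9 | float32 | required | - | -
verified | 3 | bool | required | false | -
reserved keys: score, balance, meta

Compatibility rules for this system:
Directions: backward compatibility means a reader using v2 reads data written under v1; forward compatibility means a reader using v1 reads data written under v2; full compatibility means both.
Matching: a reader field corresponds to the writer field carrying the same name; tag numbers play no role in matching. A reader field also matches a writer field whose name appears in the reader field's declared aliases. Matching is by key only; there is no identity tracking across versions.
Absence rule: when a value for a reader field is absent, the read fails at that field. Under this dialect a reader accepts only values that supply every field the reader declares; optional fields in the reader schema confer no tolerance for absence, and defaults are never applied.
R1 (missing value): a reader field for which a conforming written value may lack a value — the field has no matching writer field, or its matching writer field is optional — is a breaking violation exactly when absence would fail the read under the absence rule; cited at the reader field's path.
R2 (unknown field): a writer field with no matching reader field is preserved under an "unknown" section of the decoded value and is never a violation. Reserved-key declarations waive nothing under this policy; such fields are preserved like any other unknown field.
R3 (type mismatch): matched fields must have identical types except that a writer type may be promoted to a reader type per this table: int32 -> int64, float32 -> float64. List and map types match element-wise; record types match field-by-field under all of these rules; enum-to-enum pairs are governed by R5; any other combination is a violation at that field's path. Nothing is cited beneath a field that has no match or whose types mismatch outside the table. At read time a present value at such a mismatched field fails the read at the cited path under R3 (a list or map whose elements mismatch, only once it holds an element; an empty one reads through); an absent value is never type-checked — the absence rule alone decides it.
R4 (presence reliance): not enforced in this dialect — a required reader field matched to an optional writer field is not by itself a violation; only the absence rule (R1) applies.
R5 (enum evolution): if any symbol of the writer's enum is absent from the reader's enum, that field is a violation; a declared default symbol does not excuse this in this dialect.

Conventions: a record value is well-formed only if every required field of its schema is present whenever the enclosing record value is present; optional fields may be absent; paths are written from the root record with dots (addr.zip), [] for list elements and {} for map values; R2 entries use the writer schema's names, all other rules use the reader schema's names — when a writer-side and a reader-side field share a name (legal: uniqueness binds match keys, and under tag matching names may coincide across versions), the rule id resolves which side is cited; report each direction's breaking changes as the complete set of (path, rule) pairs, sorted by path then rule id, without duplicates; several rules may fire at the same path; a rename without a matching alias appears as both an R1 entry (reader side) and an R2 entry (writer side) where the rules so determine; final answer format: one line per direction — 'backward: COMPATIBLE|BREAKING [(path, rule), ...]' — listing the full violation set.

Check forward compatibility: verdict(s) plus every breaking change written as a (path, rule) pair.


the writer's type comes first in each Session pair
forward on Session — v1 reading data written by v2:
  status: Kind -> Kind, writer optional; from status
  geo: Audit -> Audit, writer required; from geo
  blob: bytes -> bytes, writer required; from blob
  active: float32 -> bool, writer required; from active
  verified: bool -> bool, writer required; from verified
  factor: no writer match
  writer field signature has no reader counterpart
  writer field duration has no reader counterpart
  geo.height: float32 -> float32, writer required; from geo.height
  geo.enabled: bool -> bool, writer optional; from geo.enabled
  geo.avatar: bytes -> bytes, writer optional; from geo.avatar
  rule R3 violated at active
  rule R1 violated at factor
  rule R1 violated at geo.avatar
  rule R1 violated at geo.enabled
  rule R1 violated at status
  => forward verdict for Session: BREAKING, 5 violation(s)
ruling out the remaining Session differences:
  added field signature to record Session: required bytes, tag 7 (in v2 it sits immediately before status) -> matters only for Session's backward compatibility — outside the asked direction
  added field duration to record Session: required int32, tag 32, default 1 (in v2 it sits immediately before active) -> matters only for Session's backward compatibility — outside the asked direction

forward: BREAKING [(active, R3), (factor, R1), (geo.avatar, R1), (geo.enabled, R1), (status, R1)]


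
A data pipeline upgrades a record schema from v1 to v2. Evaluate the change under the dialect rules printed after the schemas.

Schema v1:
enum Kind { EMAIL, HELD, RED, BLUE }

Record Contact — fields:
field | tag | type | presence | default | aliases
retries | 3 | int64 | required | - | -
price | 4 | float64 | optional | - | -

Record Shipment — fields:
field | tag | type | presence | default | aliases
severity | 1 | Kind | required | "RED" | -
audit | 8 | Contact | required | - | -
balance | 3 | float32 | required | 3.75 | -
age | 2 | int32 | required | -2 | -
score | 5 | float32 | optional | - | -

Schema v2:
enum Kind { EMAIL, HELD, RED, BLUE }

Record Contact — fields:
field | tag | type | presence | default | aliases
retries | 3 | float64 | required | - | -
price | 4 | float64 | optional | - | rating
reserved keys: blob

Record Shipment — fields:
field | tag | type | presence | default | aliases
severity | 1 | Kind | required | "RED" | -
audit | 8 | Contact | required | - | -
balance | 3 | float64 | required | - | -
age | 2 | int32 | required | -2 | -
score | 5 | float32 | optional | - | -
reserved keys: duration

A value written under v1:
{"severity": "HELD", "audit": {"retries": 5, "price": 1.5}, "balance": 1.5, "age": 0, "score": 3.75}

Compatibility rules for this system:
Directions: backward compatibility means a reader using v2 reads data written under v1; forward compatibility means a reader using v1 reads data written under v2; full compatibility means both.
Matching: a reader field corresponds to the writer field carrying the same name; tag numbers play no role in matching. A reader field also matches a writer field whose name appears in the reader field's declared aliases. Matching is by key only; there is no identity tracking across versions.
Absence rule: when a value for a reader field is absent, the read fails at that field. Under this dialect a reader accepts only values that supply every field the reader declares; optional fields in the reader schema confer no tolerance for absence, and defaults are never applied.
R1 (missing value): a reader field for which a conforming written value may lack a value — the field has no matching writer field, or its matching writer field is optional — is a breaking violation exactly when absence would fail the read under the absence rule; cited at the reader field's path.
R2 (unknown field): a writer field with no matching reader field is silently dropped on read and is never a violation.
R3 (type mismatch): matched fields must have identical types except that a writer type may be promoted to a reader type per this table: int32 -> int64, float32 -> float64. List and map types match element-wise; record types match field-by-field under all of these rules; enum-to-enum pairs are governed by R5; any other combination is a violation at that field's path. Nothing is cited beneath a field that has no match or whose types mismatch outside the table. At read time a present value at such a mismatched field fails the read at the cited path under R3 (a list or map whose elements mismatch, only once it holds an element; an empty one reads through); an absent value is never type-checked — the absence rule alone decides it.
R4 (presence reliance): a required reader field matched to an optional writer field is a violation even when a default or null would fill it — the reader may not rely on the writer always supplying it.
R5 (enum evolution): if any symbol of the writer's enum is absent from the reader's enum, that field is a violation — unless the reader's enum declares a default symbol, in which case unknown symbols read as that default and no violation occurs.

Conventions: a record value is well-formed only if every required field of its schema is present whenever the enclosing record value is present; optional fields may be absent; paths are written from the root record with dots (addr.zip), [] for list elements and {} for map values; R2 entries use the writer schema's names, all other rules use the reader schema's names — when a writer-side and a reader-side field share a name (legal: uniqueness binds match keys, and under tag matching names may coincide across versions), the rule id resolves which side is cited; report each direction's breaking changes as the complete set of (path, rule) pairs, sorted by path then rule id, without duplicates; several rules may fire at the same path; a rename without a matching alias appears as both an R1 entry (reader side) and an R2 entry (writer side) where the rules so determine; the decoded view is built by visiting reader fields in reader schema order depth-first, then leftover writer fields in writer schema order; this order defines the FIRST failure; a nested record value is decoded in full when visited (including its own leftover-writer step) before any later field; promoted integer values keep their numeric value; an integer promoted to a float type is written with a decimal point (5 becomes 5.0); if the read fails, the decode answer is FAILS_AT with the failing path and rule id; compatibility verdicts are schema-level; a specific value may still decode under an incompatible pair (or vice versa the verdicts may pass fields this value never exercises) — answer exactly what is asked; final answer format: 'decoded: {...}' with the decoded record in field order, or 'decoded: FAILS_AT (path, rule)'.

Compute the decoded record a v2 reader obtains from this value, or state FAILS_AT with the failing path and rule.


in Shipment below, arrows point writer -> reader
decode (reader v2):
  severity := "HELD"
  read fails at audit.retries under R3
  => FAILS_AT (audit.retries, R3)
diffs on Shipment not affecting the asked answer:
  field balance in record Shipment: type float32 changed to float64 (its default is dropped) -> matters for Shipment compatibility verdicts, not for this value's decode

decoded: FAILS_AT (audit.retries, R3)
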